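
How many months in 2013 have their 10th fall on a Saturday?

1

Check the 10th of each month of 2013: Jan 10: Thu, Feb 10: Sun, Mar 10: Sun, Apr 10: Wed, May 10: Fri, Jun 10: Mon, Jul 10: Wed, Aug 10: Sat, Sep 10: Tue, Oct 10: Thu, Nov 10: Sun, Dec 10: Tue.
Saturday occurs in August — 1 month.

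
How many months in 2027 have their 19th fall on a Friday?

3

Check the 19th of each month of 2027: Jan 19: Tue, Feb 19: Fri, Mar 19: Fri, Apr 19: Mon, May 19: Wed, Jun 19: Sat, Jul 19: Mon, Aug 19: Thu, Sep 19: Sun, Oct 19: Tue, Nov 19: Fri, Dec 19: Sun.
Friday occurs in February, March, November — 3 months.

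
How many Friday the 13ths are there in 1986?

1

Check the 13th of each month of 1986: Jan 13: Mon, Feb 13: Thu, Mar 13: Thu, Apr 13: Sun, May 13: Tue, Jun 13: Fri, Jul 13: Sun, Aug 13: Wed, Sep 13: Sat, Oct 13: Mon, Nov 13: Thu, Dec 13: Sat.
Friday occurs in June — 1 month.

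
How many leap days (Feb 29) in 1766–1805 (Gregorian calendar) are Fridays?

Leap years in 1766–1805: 9 of them.
Feb 29 weekday advances by 5 (mod 7) from one leap year to the next four years later (or differs when a century non-leap intervenes).
Leap-day weekdays: 1768:Mon 1772:Sat 1776:Thu 1780:Tue 1784:Sun 1788:Fri✓ 1792:Wed 1796:Mon 1804:Wed
Friday: 1788 → 1.

1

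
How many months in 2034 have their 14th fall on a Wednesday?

Check the 14th of each month of 2034: Jan 14: Sat, Feb 14: Tue, Mar 14: Tue, Apr 14: Fri, May 14: Sun, Jun 14: Wed, Jul 14: Fri, Aug 14: Mon, Sep 14: Thu, Oct 14: Sat, Nov 14: Tue, Dec 14: Thu.
Wednesday occurs in June — 1 month.

1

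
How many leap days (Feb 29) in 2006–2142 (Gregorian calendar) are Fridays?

Leap years in 2006–2142: 33 of them.
Feb 29 weekday advances by 5 (mod 7) from one leap year to the next four years later (or differs when a century non-leap intervenes).
Leap-day weekdays: 2008:Fri✓ 2012:Wed 2016:Mon 2020:Sat 2024:Thu 2028:Tue 2032:Sun 2036:Fri✓ 2040:Wed 2044:Mon 2048:Sat 2052:Thu 2056:Tue …(7 more)… 2088:Sun 2092:Fri✓ 2096:Wed 2104:Fri✓ 2108:Wed 2112:Mon 2116:Sat 2120:Thu 2124:Tue 2128:Sun 2132:Fri✓ 2136:Wed 2140:Mon
Friday: 2008, 2036, 2064, 2092, 2104, 2132 → 6.

6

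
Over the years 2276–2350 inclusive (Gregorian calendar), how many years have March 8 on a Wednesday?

Track March 8's weekday year by year (advancing +1, or +2 across a Feb 29):
  2276: Wed ✓  2277: Thu (+1)  2278: Fri (+1)  2279: Sat (+1)  2280: Mon (+2)
  2281: Tue (+1)  2282: Wed (+1) ✓  2283: Thu (+1)  2284: Sat (+2)  2285: Sun (+1)
  2286: Mon (+1)  2287: Tue (+1)  2288: Thu (+2)  2289: Fri (+1)  … (47 more years) …
  2337: Mon (+1)  2338: Tue (+1)  2339: Wed (+1) ✓  2340: Fri (+2)  2341: Sat (+1)
  2342: Sun (+1)  2343: Mon (+1)  2344: Wed (+2) ✓  2345: Thu (+1)  2346: Fri (+1)
  2347: Sat (+1)  2348: Mon (+2)  2349: Tue (+1)  2350: Wed (+1) ✓
Wednesday years: 2276, 2282, 2293, 2299, 2305, 2311, 2316, 2322, 2333, 2339, 2344, 2350 — 12 in total.

12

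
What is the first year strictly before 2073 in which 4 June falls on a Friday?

From one year to the next, a fixed date's weekday advances by 1, or by 2 when a Feb 29 lies between the two dates.
2073: June 4 is Sunday.
2072: Saturday (−1)
2071: Thursday (−2)
2070: Wednesday (−1)
2069: Tuesday (−1)
2068: Monday (−1)
2067: Saturday (−2)
2066: Friday (−1)
4 June falls on a Friday in 2066.

2066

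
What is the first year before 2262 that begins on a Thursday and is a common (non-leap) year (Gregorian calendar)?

Jan 1 advances by 2 weekdays after a leap year and by 1 after a common year.
2262: Jan 1 is Wednesday.
2261: Tuesday
2260: Sunday (leap)
2259: Saturday
2258: Friday
2257: Thursday
2257 begins on a Thursday and is a common year.

2257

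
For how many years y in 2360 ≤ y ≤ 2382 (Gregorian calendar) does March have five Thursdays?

10

March has 31 days; it has five Thursdays when Thursday falls among the first (month-length − 28) days — i.e. when March 1 is one of Thursday/Wednesday/Tuesday.
March 1 by year: 2360:Tue✓ 2361:Wed✓ 2362:Thu✓ 2363:Fri 2364:Sun 2365:Mon 2366:Tue✓ 2367:Wed✓ 2368:Fri 2369:Sat 2370:Sun 2371:Mon 2372:Wed✓ 2373:Thu✓ 2374:Fri 2375:Sat 2376:Mon 2377:Tue✓ 2378:Wed✓ 2379:Thu✓ 2380:Sat 2381:Sun 2382:Mon
Years with five Thursdays: 2360, 2361, 2362, 2366, 2367, 2372, 2373, 2377, 2378, 2379 → 10.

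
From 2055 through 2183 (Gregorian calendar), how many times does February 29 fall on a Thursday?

4

Leap years in 2055–2183: 31 of them.
Feb 29 weekday advances by 5 (mod 7) from one leap year to the next four years later (or differs when a century non-leap intervenes).
Leap-day weekdays: 2056:Tue 2060:Sun 2064:Fri 2068:Wed 2072:Mon 2076:Sat 2080:Thu✓ 2084:Tue 2088:Sun 2092:Fri 2096:Wed 2104:Fri 2108:Wed …(5 more)… 2132:Fri 2136:Wed 2140:Mon 2144:Sat 2148:Thu✓ 2152:Tue 2156:Sun 2160:Fri 2164:Wed 2168:Mon 2172:Sat 2176:Thu✓ 2180:Tue
Thursday: 2080, 2120, 2148, 2176 → 4.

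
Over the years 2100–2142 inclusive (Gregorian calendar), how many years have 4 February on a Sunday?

Track 4 February's weekday year by year (advancing +1, or +2 across a Feb 29):
  2100: Thu  2101: Fri (+1)  2102: Sat (+1)  2103: Sun (+1) ✓  2104: Mon (+1)
  2105: Wed (+2)  2106: Thu (+1)  2107: Fri (+1)  2108: Sat (+1)  2109: Mon (+2)
  2110: Tue (+1)  2111: Wed (+1)  2112: Thu (+1)  2113: Sat (+2)  … (15 more years) …
  2129: Fri (+2)  2130: Sat (+1)  2131: Sun (+1) ✓  2132: Mon (+1)  2133: Wed (+2)
  2134: Thu (+1)  2135: Fri (+1)  2136: Sat (+1)  2137: Mon (+2)  2138: Tue (+1)
  2139: Wed (+1)  2140: Thu (+1)  2141: Sat (+2)  2142: Sun (+1) ✓
Sunday years: 2103, 2114, 2120, 2125, 2131, 2142 — 6 in total.

6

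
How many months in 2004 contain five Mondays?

4

A month of length L has five Mondays iff its first Monday is on day ≤ L−28 (so day 1–3 in a 31-day month, 1–2 in a 30-day month, day 1 in a leap February).
Checking each month of 2004: Jan starts Thu (31d); Feb starts Sun (29d); Mar starts Mon (31d) ✓; Apr starts Thu (30d); May starts Sat (31d) ✓; Jun starts Tue (30d); Jul starts Thu (31d); Aug starts Sun (31d) ✓; Sep starts Wed (30d); Oct starts Fri (31d); Nov starts Mon (30d) ✓; Dec starts Wed (31d).
Five-Monday months: March, May, August, November → 4.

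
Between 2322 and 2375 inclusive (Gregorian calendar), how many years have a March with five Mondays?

March has 31 days; it has five Mondays when Monday falls among the first (month-length − 28) days — i.e. when March 1 is one of Monday/Sunday/Saturday.
March 1 by year: 2322:Wed 2323:Thu 2324:Sat✓ 2325:Sun✓ 2326:Mon✓ 2327:Tue 2328:Thu 2329:Fri 2330:Sat✓ 2331:Sun✓ 2332:Tue 2333:Wed 2334:Thu 2335:Fri 2336:Sun✓ …(24 more)… 2361:Wed 2362:Thu 2363:Fri 2364:Sun✓ 2365:Mon✓ 2366:Tue 2367:Wed 2368:Fri 2369:Sat✓ 2370:Sun✓ 2371:Mon✓ 2372:Wed 2373:Thu 2374:Fri 2375:Sat✓
Years with five Mondays: 2324, 2325, 2326, 2330, 2331, 2336, 2337, 2341, 2342, 2343, 2347, 2348, 2352, 2353, 2354, 2358, 2359, 2364, 2365, 2369, 2370, 2371, 2375 → 23.

23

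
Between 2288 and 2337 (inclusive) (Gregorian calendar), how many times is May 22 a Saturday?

6

Track May 22's weekday year by year (advancing +1, or +2 across a Feb 29):
  2288: Tue  2289: Wed (+1)  2290: Thu (+1)  2291: Fri (+1)  2292: Sun (+2)
  2293: Mon (+1)  2294: Tue (+1)  2295: Wed (+1)  2296: Fri (+2)  2297: Sat (+1) ✓
  2298: Sun (+1)  2299: Mon (+1)  2300: Tue (+1)  2301: Wed (+1)  … (22 more years) …
  2324: Thu (+2)  2325: Fri (+1)  2326: Sat (+1) ✓  2327: Sun (+1)  2328: Tue (+2)
  2329: Wed (+1)  2330: Thu (+1)  2331: Fri (+1)  2332: Sun (+2)  2333: Mon (+1)
  2334: Tue (+1)  2335: Wed (+1)  2336: Fri (+2)  2337: Sat (+1) ✓
Saturday years: 2297, 2309, 2315, 2320, 2326, 2337 — 6 in total.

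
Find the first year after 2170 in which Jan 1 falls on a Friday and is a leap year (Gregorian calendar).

Jan 1 advances by 2 weekdays after a leap year and by 1 after a common year.
2170: Jan 1 is Monday.
2171: Tuesday
2172: Wednesday (leap)
2173: Friday
2174: Saturday
2175: Sunday
2176: Monday (leap)
2177: Wednesday
2178: Thursday
2179: Friday
2180: Saturday (leap)
2181: Monday
2182: Tuesday
2183: Wednesday
2184: Thursday (leap)
2185: Saturday
2186: Sunday
2187: Monday
2188: Tuesday (leap)
2189: Thursday
2190: Friday
2191: Saturday
2192: Sunday (leap)
2193: Tuesday
2194: Wednesday
2195: Thursday
2196: Friday (leap)
2196 begins on a Friday and is a leap year.

2196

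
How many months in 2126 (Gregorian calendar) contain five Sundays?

A month of length L has five Sundays iff its first Sunday is on day ≤ L−28 (so day 1–3 in a 31-day month, 1–2 in a 30-day month, day 1 in a leap February).
Checking each month of 2126: Jan starts Tue (31d); Feb starts Fri (28d); Mar starts Fri (31d) ✓; Apr starts Mon (30d); May starts Wed (31d); Jun starts Sat (30d) ✓; Jul starts Mon (31d); Aug starts Thu (31d); Sep starts Sun (30d) ✓; Oct starts Tue (31d); Nov starts Fri (30d); Dec starts Sun (31d) ✓.
Five-Sunday months: March, June, September, December → 4.

4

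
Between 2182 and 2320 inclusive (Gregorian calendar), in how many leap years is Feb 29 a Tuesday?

4

Leap years in 2182–2320: 33 of them.
Feb 29 weekday advances by 5 (mod 7) from one leap year to the next four years later (or differs when a century non-leap intervenes).
Leap-day weekdays: 2184:Sun 2188:Fri 2192:Wed 2196:Mon 2204:Wed 2208:Mon 2212:Sat 2216:Thu 2220:Tue✓ 2224:Sun 2228:Fri 2232:Wed 2236:Mon …(7 more)… 2268:Sat 2272:Thu 2276:Tue✓ 2280:Sun 2284:Fri 2288:Wed 2292:Mon 2296:Sat 2304:Mon 2308:Sat 2312:Thu 2316:Tue✓ 2320:Sun
Tuesday: 2220, 2248, 2276, 2316 → 4.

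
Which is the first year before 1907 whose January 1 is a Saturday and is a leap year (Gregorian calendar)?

1876

Jan 1 advances by 2 weekdays after a leap year and by 1 after a common year.
1907: Jan 1 is Tuesday.
1906: Monday
1905: Sunday
1904: Friday (leap)
1903: Thursday
1902: Wednesday
1901: Tuesday
1900: Monday
1899: Sunday
1898: Saturday
1897: Friday
1896: Wednesday (leap)
1895: Tuesday
1894: Monday
1893: Sunday
1892: Friday (leap)
1891: Thursday
1890: Wednesday
1889: Tuesday
1888: Sunday (leap)
1887: Saturday
1886: Friday
1885: Thursday
1884: Tuesday (leap)
1883: Monday
1882: Sunday
1881: Saturday
1880: Thursday (leap)
1879: Wednesday
1878: Tuesday
1877: Monday
1876: Saturday (leap)
1876 begins on a Saturday and is a leap year.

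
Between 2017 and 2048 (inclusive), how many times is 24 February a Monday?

5

Track 24 February's weekday year by year (advancing +1, or +2 across a Feb 29):
  2017: Fri  2018: Sat (+1)  2019: Sun (+1)  2020: Mon (+1) ✓  2021: Wed (+2)
  2022: Thu (+1)  2023: Fri (+1)  2024: Sat (+1)  2025: Mon (+2) ✓  2026: Tue (+1)
  2027: Wed (+1)  2028: Thu (+1)  2029: Sat (+2)  2030: Sun (+1)  … (4 more years) …
  2035: Sat (+1)  2036: Sun (+1)  2037: Tue (+2)  2038: Wed (+1)  2039: Thu (+1)
  2040: Fri (+1)  2041: Sun (+2)  2042: Mon (+1) ✓  2043: Tue (+1)  2044: Wed (+1)
  2045: Fri (+2)  2046: Sat (+1)  2047: Sun (+1)  2048: Mon (+1) ✓
Monday years: 2020, 2025, 2031, 2042, 2048 — 5 in total.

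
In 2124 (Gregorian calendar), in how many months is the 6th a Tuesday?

Check the 6th of each month of 2124: Jan 6: Thu, Feb 6: Sun, Mar 6: Mon, Apr 6: Thu, May 6: Sat, Jun 6: Tue, Jul 6: Thu, Aug 6: Sun, Sep 6: Wed, Oct 6: Fri, Nov 6: Mon, Dec 6: Wed.
Tuesday occurs in June — 1 month.

1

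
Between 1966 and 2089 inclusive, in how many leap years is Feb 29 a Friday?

Leap years in 1966–2089: 31 of them.
Feb 29 weekday advances by 5 (mod 7) from one leap year to the next four years later (or differs when a century non-leap intervenes).
Leap-day weekdays: 1968:Thu 1972:Tue 1976:Sun 1980:Fri✓ 1984:Wed 1988:Mon 1992:Sat 1996:Thu 2000:Tue 2004:Sun 2008:Fri✓ 2012:Wed 2016:Mon …(5 more)… 2040:Wed 2044:Mon 2048:Sat 2052:Thu 2056:Tue 2060:Sun 2064:Fri✓ 2068:Wed 2072:Mon 2076:Sat 2080:Thu 2084:Tue 2088:Sun
Friday: 1980, 2008, 2036, 2064 → 4.

4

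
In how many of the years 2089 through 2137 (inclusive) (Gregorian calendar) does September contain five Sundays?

14

September has 30 days; it has five Sundays when Sunday falls among the first (month-length − 28) days — i.e. when September 1 is one of Sunday/Saturday.
September 1 by year: 2089:Thu 2090:Fri 2091:Sat✓ 2092:Mon 2093:Tue 2094:Wed 2095:Thu 2096:Sat✓ 2097:Sun✓ 2098:Mon 2099:Tue 2100:Wed 2101:Thu 2102:Fri 2103:Sat✓ …(19 more)… 2123:Wed 2124:Fri 2125:Sat✓ 2126:Sun✓ 2127:Mon 2128:Wed 2129:Thu 2130:Fri 2131:Sat✓ 2132:Mon 2133:Tue 2134:Wed 2135:Thu 2136:Sat✓ 2137:Sun✓
Years with five Sundays: 2091, 2096, 2097, 2103, 2108, 2109, 2114, 2115, 2120, 2125, 2126, 2131, 2136, 2137 → 14.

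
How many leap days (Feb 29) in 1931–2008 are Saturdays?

Leap years in 1931–2008: 20 of them.
Feb 29 weekday advances by 5 (mod 7) from one leap year to the next four years later (or differs when a century non-leap intervenes).
Leap-day weekdays: 1932:Mon 1936:Sat✓ 1940:Thu 1944:Tue 1948:Sun 1952:Fri 1956:Wed 1960:Mon 1964:Sat✓ 1968:Thu 1972:Tue 1976:Sun 1980:Fri 1984:Wed 1988:Mon 1992:Sat✓ 1996:Thu 2000:Tue 2004:Sun 2008:Fri
Saturday: 1936, 1964, 1992 → 3.

3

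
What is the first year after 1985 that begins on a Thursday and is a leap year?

2004

Jan 1 advances by 2 weekdays after a leap year and by 1 after a common year.
1985: Jan 1 is Tuesday.
1986: Wednesday
1987: Thursday
1988: Friday (leap)
1989: Sunday
1990: Monday
1991: Tuesday
1992: Wednesday (leap)
1993: Friday
1994: Saturday
1995: Sunday
1996: Monday (leap)
1997: Wednesday
1998: Thursday
1999: Friday
2000: Saturday (leap)
2001: Monday
2002: Tuesday
2003: Wednesday
2004: Thursday (leap)
2004 begins on a Thursday and is a leap year.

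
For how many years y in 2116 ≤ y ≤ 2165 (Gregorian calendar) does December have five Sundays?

December has 31 days; it has five Sundays when Sunday falls among the first (month-length − 28) days — i.e. when December 1 is one of Sunday/Saturday/Friday.
December 1 by year: 2116:Tue 2117:Wed 2118:Thu 2119:Fri✓ 2120:Sun✓ 2121:Mon 2122:Tue 2123:Wed 2124:Fri✓ 2125:Sat✓ 2126:Sun✓ 2127:Mon 2128:Wed 2129:Thu 2130:Fri✓ …(20 more)… 2151:Wed 2152:Fri✓ 2153:Sat✓ 2154:Sun✓ 2155:Mon 2156:Wed 2157:Thu 2158:Fri✓ 2159:Sat✓ 2160:Mon 2161:Tue 2162:Wed 2163:Thu 2164:Sat✓ 2165:Sun✓
Years with five Sundays: 2119, 2120, 2124, 2125, 2126, 2130, 2131, 2136, 2137, 2141, 2142, 2143, 2147, 2148, 2152, 2153, 2154, 2158, 2159, 2164, 2165 → 21.

21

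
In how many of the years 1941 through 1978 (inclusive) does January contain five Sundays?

January has 31 days; it has five Sundays when Sunday falls among the first (month-length − 28) days — i.e. when January 1 is one of Sunday/Saturday/Friday.
January 1 by year: 1941:Wed 1942:Thu 1943:Fri✓ 1944:Sat✓ 1945:Mon 1946:Tue 1947:Wed 1948:Thu 1949:Sat✓ 1950:Sun✓ 1951:Mon 1952:Tue 1953:Thu 1954:Fri✓ 1955:Sat✓ …(8 more)… 1964:Wed 1965:Fri✓ 1966:Sat✓ 1967:Sun✓ 1968:Mon 1969:Wed 1970:Thu 1971:Fri✓ 1972:Sat✓ 1973:Mon 1974:Tue 1975:Wed 1976:Thu 1977:Sat✓ 1978:Sun✓
Years with five Sundays: 1943, 1944, 1949, 1950, 1954, 1955, 1956, 1960, 1961, 1965, 1966, 1967, 1971, 1972, 1977, 1978 → 16.

16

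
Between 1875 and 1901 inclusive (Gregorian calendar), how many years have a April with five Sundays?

9

April has 30 days; it has five Sundays when Sunday falls among the first (month-length − 28) days — i.e. when April 1 is one of Sunday/Saturday.
April 1 by year: 1875:Thu 1876:Sat✓ 1877:Sun✓ 1878:Mon 1879:Tue 1880:Thu 1881:Fri 1882:Sat✓ 1883:Sun✓ 1884:Tue 1885:Wed 1886:Thu 1887:Fri 1888:Sun✓ 1889:Mon 1890:Tue 1891:Wed 1892:Fri 1893:Sat✓ 1894:Sun✓ 1895:Mon 1896:Wed 1897:Thu 1898:Fri 1899:Sat✓ 1900:Sun✓ 1901:Mon
Years with five Sundays: 1876, 1877, 1882, 1883, 1888, 1893, 1894, 1899, 1900 → 9.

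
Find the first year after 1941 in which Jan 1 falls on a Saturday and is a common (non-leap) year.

Jan 1 advances by 2 weekdays after a leap year and by 1 after a common year.
1941: Jan 1 is Wednesday.
1942: Thursday
1943: Friday
1944: Saturday (leap)
1945: Monday
1946: Tuesday
1947: Wednesday
1948: Thursday (leap)
1949: Saturday
1949 begins on a Saturday and is a common year.

1949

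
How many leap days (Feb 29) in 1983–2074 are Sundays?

Leap years in 1983–2074: 23 of them.
Feb 29 weekday advances by 5 (mod 7) from one leap year to the next four years later (or differs when a century non-leap intervenes).
Leap-day weekdays: 1984:Wed 1988:Mon 1992:Sat 1996:Thu 2000:Tue 2004:Sun✓ 2008:Fri 2012:Wed 2016:Mon 2020:Sat 2024:Thu 2028:Tue 2032:Sun✓ 2036:Fri 2040:Wed 2044:Mon 2048:Sat 2052:Thu 2056:Tue 2060:Sun✓ 2064:Fri 2068:Wed 2072:Mon
Sunday: 2004, 2032, 2060 → 3.

3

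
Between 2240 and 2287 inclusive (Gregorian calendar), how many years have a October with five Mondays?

October has 31 days; it has five Mondays when Monday falls among the first (month-length − 28) days — i.e. when October 1 is one of Monday/Sunday/Saturday.
October 1 by year: 2240:Thu 2241:Fri 2242:Sat✓ 2243:Sun✓ 2244:Tue 2245:Wed 2246:Thu 2247:Fri 2248:Sun✓ 2249:Mon✓ 2250:Tue 2251:Wed 2252:Fri 2253:Sat✓ 2254:Sun✓ …(18 more)… 2273:Wed 2274:Thu 2275:Fri 2276:Sun✓ 2277:Mon✓ 2278:Tue 2279:Wed 2280:Fri 2281:Sat✓ 2282:Sun✓ 2283:Mon✓ 2284:Wed 2285:Thu 2286:Fri 2287:Sat✓
Years with five Mondays: 2242, 2243, 2248, 2249, 2253, 2254, 2255, 2259, 2260, 2264, 2265, 2266, 2270, 2271, 2276, 2277, 2281, 2282, 2283, 2287 → 20.

20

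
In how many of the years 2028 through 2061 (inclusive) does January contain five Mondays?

January has 31 days; it has five Mondays when Monday falls among the first (month-length − 28) days — i.e. when January 1 is one of Monday/Sunday/Saturday.
January 1 by year: 2028:Sat✓ 2029:Mon✓ 2030:Tue 2031:Wed 2032:Thu 2033:Sat✓ 2034:Sun✓ 2035:Mon✓ 2036:Tue 2037:Thu 2038:Fri 2039:Sat✓ 2040:Sun✓ 2041:Tue 2042:Wed …(4 more)… 2047:Tue 2048:Wed 2049:Fri 2050:Sat✓ 2051:Sun✓ 2052:Mon✓ 2053:Wed 2054:Thu 2055:Fri 2056:Sat✓ 2057:Mon✓ 2058:Tue 2059:Wed 2060:Thu 2061:Sat✓
Years with five Mondays: 2028, 2029, 2033, 2034, 2035, 2039, 2040, 2045, 2046, 2050, 2051, 2052, 2056, 2057, 2061 → 15.

15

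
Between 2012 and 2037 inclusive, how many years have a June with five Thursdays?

7

June has 30 days; it has five Thursdays when Thursday falls among the first (month-length − 28) days — i.e. when June 1 is one of Thursday/Wednesday.
June 1 by year: 2012:Fri 2013:Sat 2014:Sun 2015:Mon 2016:Wed✓ 2017:Thu✓ 2018:Fri 2019:Sat 2020:Mon 2021:Tue 2022:Wed✓ 2023:Thu✓ 2024:Sat 2025:Sun 2026:Mon 2027:Tue 2028:Thu✓ 2029:Fri 2030:Sat 2031:Sun 2032:Tue 2033:Wed✓ 2034:Thu✓ 2035:Fri 2036:Sun 2037:Mon
Years with five Thursdays: 2016, 2017, 2022, 2023, 2028, 2033, 2034 → 7.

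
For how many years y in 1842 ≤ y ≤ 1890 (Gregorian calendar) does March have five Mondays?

21

March has 31 days; it has five Mondays when Monday falls among the first (month-length − 28) days — i.e. when March 1 is one of Monday/Sunday/Saturday.
March 1 by year: 1842:Tue 1843:Wed 1844:Fri 1845:Sat✓ 1846:Sun✓ 1847:Mon✓ 1848:Wed 1849:Thu 1850:Fri 1851:Sat✓ 1852:Mon✓ 1853:Tue 1854:Wed 1855:Thu 1856:Sat✓ …(19 more)… 1876:Wed 1877:Thu 1878:Fri 1879:Sat✓ 1880:Mon✓ 1881:Tue 1882:Wed 1883:Thu 1884:Sat✓ 1885:Sun✓ 1886:Mon✓ 1887:Tue 1888:Thu 1889:Fri 1890:Sat✓
Years with five Mondays: 1845, 1846, 1847, 1851, 1852, 1856, 1857, 1858, 1862, 1863, 1868, 1869, 1873, 1874, 1875, 1879, 1880, 1884, 1885, 1886, 1890 → 21.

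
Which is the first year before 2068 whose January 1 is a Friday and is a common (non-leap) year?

2066

Jan 1 advances by 2 weekdays after a leap year and by 1 after a common year.
2068: Jan 1 is Sunday (leap).
2067: Saturday
2066: Friday
2066 begins on a Friday and is a common year.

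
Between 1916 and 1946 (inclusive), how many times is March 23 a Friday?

5

Track March 23's weekday year by year (advancing +1, or +2 across a Feb 29):
  1916: Thu  1917: Fri (+1) ✓  1918: Sat (+1)  1919: Sun (+1)  1920: Tue (+2)
  1921: Wed (+1)  1922: Thu (+1)  1923: Fri (+1) ✓  1924: Sun (+2)  1925: Mon (+1)
  1926: Tue (+1)  1927: Wed (+1)  1928: Fri (+2) ✓  1929: Sat (+1)  … (3 more years) …
  1933: Thu (+1)  1934: Fri (+1) ✓  1935: Sat (+1)  1936: Mon (+2)  1937: Tue (+1)
  1938: Wed (+1)  1939: Thu (+1)  1940: Sat (+2)  1941: Sun (+1)  1942: Mon (+1)
  1943: Tue (+1)  1944: Thu (+2)  1945: Fri (+1) ✓  1946: Sat (+1)
Friday years: 1917, 1923, 1928, 1934, 1945 — 5 in total.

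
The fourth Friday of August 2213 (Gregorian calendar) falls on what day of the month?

August 1, 2213 is a Sunday, so the first Friday is the 6th.
The fourth Friday is 6 + 21 = 27.

27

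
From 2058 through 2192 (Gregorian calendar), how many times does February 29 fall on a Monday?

Leap years in 2058–2192: 33 of them.
Feb 29 weekday advances by 5 (mod 7) from one leap year to the next four years later (or differs when a century non-leap intervenes).
Leap-day weekdays: 2060:Sun 2064:Fri 2068:Wed 2072:Mon✓ 2076:Sat 2080:Thu 2084:Tue 2088:Sun 2092:Fri 2096:Wed 2104:Fri 2108:Wed 2112:Mon✓ …(7 more)… 2144:Sat 2148:Thu 2152:Tue 2156:Sun 2160:Fri 2164:Wed 2168:Mon✓ 2172:Sat 2176:Thu 2180:Tue 2184:Sun 2188:Fri 2192:Wed
Monday: 2072, 2112, 2140, 2168 → 4.

4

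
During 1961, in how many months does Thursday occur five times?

4

A month of length L has five Thursdays iff its first Thursday is on day ≤ L−28 (so day 1–3 in a 31-day month, 1–2 in a 30-day month, day 1 in a leap February).
Checking each month of 1961: Jan starts Sun (31d); Feb starts Wed (28d); Mar starts Wed (31d) ✓; Apr starts Sat (30d); May starts Mon (31d); Jun starts Thu (30d) ✓; Jul starts Sat (31d); Aug starts Tue (31d) ✓; Sep starts Fri (30d); Oct starts Sun (31d); Nov starts Wed (30d) ✓; Dec starts Fri (31d).
Five-Thursday months: March, June, August, November → 4.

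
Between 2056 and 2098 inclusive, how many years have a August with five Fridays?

August has 31 days; it has five Fridays when Friday falls among the first (month-length − 28) days — i.e. when August 1 is one of Friday/Thursday/Wednesday.
August 1 by year: 2056:Tue 2057:Wed✓ 2058:Thu✓ 2059:Fri✓ 2060:Sun 2061:Mon 2062:Tue 2063:Wed✓ 2064:Fri✓ 2065:Sat 2066:Sun 2067:Mon 2068:Wed✓ 2069:Thu✓ 2070:Fri✓ …(13 more)… 2084:Tue 2085:Wed✓ 2086:Thu✓ 2087:Fri✓ 2088:Sun 2089:Mon 2090:Tue 2091:Wed✓ 2092:Fri✓ 2093:Sat 2094:Sun 2095:Mon 2096:Wed✓ 2097:Thu✓ 2098:Fri✓
Years with five Fridays: 2057, 2058, 2059, 2063, 2064, 2068, 2069, 2070, 2074, 2075, 2080, 2081, 2085, 2086, 2087, 2091, 2092, 2096, 2097, 2098 → 20.

20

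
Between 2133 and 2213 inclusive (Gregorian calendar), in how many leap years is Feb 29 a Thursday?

Leap years in 2133–2213: 19 of them.
Feb 29 weekday advances by 5 (mod 7) from one leap year to the next four years later (or differs when a century non-leap intervenes).
Leap-day weekdays: 2136:Wed 2140:Mon 2144:Sat 2148:Thu✓ 2152:Tue 2156:Sun 2160:Fri 2164:Wed 2168:Mon 2172:Sat 2176:Thu✓ 2180:Tue 2184:Sun 2188:Fri 2192:Wed 2196:Mon 2204:Wed 2208:Mon 2212:Sat
Thursday: 2148, 2176 → 2.

2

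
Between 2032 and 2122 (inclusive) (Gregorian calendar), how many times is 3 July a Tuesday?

13

Track 3 July's weekday year by year (advancing +1, or +2 across a Feb 29):
  2032: Sat  2033: Sun (+1)  2034: Mon (+1)  2035: Tue (+1) ✓  2036: Thu (+2)
  2037: Fri (+1)  2038: Sat (+1)  2039: Sun (+1)  2040: Tue (+2) ✓  2041: Wed (+1)
  2042: Thu (+1)  2043: Fri (+1)  2044: Sun (+2)  2045: Mon (+1)  … (63 more years) …
  2109: Wed (+1)  2110: Thu (+1)  2111: Fri (+1)  2112: Sun (+2)  2113: Mon (+1)
  2114: Tue (+1) ✓  2115: Wed (+1)  2116: Fri (+2)  2117: Sat (+1)  2118: Sun (+1)
  2119: Mon (+1)  2120: Wed (+2)  2121: Thu (+1)  2122: Fri (+1)
Tuesday years: 2035, 2040, 2046, 2057, 2063, 2068, 2074, 2085, 2091, 2096, 2103, 2108, 2114 — 13 in total.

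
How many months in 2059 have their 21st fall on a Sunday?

Check the 21st of each month of 2059: Jan 21: Tue, Feb 21: Fri, Mar 21: Fri, Apr 21: Mon, May 21: Wed, Jun 21: Sat, Jul 21: Mon, Aug 21: Thu, Sep 21: Sun, Oct 21: Tue, Nov 21: Fri, Dec 21: Sun.
Sunday occurs in September, December — 2 months.

2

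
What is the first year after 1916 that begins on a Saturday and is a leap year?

Jan 1 advances by 2 weekdays after a leap year and by 1 after a common year.
1916: Jan 1 is Saturday (leap).
1917: Monday
1918: Tuesday
1919: Wednesday
1920: Thursday (leap)
1921: Saturday
1922: Sunday
1923: Monday
1924: Tuesday (leap)
1925: Thursday
1926: Friday
1927: Saturday
1928: Sunday (leap)
1929: Tuesday
1930: Wednesday
1931: Thursday
1932: Friday (leap)
1933: Sunday
1934: Monday
1935: Tuesday
1936: Wednesday (leap)
1937: Friday
1938: Saturday
1939: Sunday
1940: Monday (leap)
1941: Wednesday
1942: Thursday
1943: Friday
1944: Saturday (leap)
1944 begins on a Saturday and is a leap year.

1944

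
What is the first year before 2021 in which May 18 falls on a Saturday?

From one year to the next, a fixed date's weekday advances by 1, or by 2 when a Feb 29 lies between the two dates.
2021: May 18 is Tuesday.
2020: Monday (−1)
2019: Saturday (−2)
May 18 falls on a Saturday in 2019.

2019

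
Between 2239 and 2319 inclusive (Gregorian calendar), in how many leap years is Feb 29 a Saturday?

Leap years in 2239–2319: 19 of them.
Feb 29 weekday advances by 5 (mod 7) from one leap year to the next four years later (or differs when a century non-leap intervenes).
Leap-day weekdays: 2240:Sat✓ 2244:Thu 2248:Tue 2252:Sun 2256:Fri 2260:Wed 2264:Mon 2268:Sat✓ 2272:Thu 2276:Tue 2280:Sun 2284:Fri 2288:Wed 2292:Mon 2296:Sat✓ 2304:Mon 2308:Sat✓ 2312:Thu 2316:Tue
Saturday: 2240, 2268, 2296, 2308 → 4.

4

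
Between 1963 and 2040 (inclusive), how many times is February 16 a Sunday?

11

Track February 16's weekday year by year (advancing +1, or +2 across a Feb 29):
  1963: Sat  1964: Sun (+1) ✓  1965: Tue (+2)  1966: Wed (+1)  1967: Thu (+1)
  1968: Fri (+1)  1969: Sun (+2) ✓  1970: Mon (+1)  1971: Tue (+1)  1972: Wed (+1)
  1973: Fri (+2)  1974: Sat (+1)  1975: Sun (+1) ✓  1976: Mon (+1)  … (50 more years) …
  2027: Tue (+1)  2028: Wed (+1)  2029: Fri (+2)  2030: Sat (+1)  2031: Sun (+1) ✓
  2032: Mon (+1)  2033: Wed (+2)  2034: Thu (+1)  2035: Fri (+1)  2036: Sat (+1)
  2037: Mon (+2)  2038: Tue (+1)  2039: Wed (+1)  2040: Thu (+1)
Sunday years: 1964, 1969, 1975, 1986, 1992, 1997, 2003, 2014, 2020, 2025, 2031 — 11 in total.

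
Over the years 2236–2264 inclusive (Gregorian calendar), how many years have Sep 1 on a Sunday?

Track Sep 1's weekday year by year (advancing +1, or +2 across a Feb 29):
  2236: Thu  2237: Fri (+1)  2238: Sat (+1)  2239: Sun (+1) ✓  2240: Tue (+2)
  2241: Wed (+1)  2242: Thu (+1)  2243: Fri (+1)  2244: Sun (+2) ✓  2245: Mon (+1)
  2246: Tue (+1)  2247: Wed (+1)  2248: Fri (+2)  2249: Sat (+1)  2250: Sun (+1) ✓
  2251: Mon (+1)  2252: Wed (+2)  2253: Thu (+1)  2254: Fri (+1)  2255: Sat (+1)
  2256: Mon (+2)  2257: Tue (+1)  2258: Wed (+1)  2259: Thu (+1)  2260: Sat (+2)
  2261: Sun (+1) ✓  2262: Mon (+1)  2263: Tue (+1)  2264: Thu (+2)
Sunday years: 2239, 2244, 2250, 2261 — 4 in total.

4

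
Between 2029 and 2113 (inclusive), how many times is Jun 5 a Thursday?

Track Jun 5's weekday year by year (advancing +1, or +2 across a Feb 29):
  2029: Tue  2030: Wed (+1)  2031: Thu (+1) ✓  2032: Sat (+2)  2033: Sun (+1)
  2034: Mon (+1)  2035: Tue (+1)  2036: Thu (+2) ✓  2037: Fri (+1)  2038: Sat (+1)
  2039: Sun (+1)  2040: Tue (+2)  2041: Wed (+1)  2042: Thu (+1) ✓  … (57 more years) …
  2100: Sat (+1)  2101: Sun (+1)  2102: Mon (+1)  2103: Tue (+1)  2104: Thu (+2) ✓
  2105: Fri (+1)  2106: Sat (+1)  2107: Sun (+1)  2108: Tue (+2)  2109: Wed (+1)
  2110: Thu (+1) ✓  2111: Fri (+1)  2112: Sun (+2)  2113: Mon (+1)
Thursday years: 2031, 2036, 2042, 2053, 2059, 2064, 2070, 2081, 2087, 2092, 2098, 2104, 2110 — 13 in total.

13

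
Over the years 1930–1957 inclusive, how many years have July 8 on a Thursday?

4

Track July 8's weekday year by year (advancing +1, or +2 across a Feb 29):
  1930: Tue  1931: Wed (+1)  1932: Fri (+2)  1933: Sat (+1)  1934: Sun (+1)
  1935: Mon (+1)  1936: Wed (+2)  1937: Thu (+1) ✓  1938: Fri (+1)  1939: Sat (+1)
  1940: Mon (+2)  1941: Tue (+1)  1942: Wed (+1)  1943: Thu (+1) ✓  1944: Sat (+2)
  1945: Sun (+1)  1946: Mon (+1)  1947: Tue (+1)  1948: Thu (+2) ✓  1949: Fri (+1)
  1950: Sat (+1)  1951: Sun (+1)  1952: Tue (+2)  1953: Wed (+1)  1954: Thu (+1) ✓
  1955: Fri (+1)  1956: Sun (+2)  1957: Mon (+1)
Thursday years: 1937, 1943, 1948, 1954 — 4 in total.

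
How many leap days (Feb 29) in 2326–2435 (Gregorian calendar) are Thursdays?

Leap years in 2326–2435: 27 of them.
Feb 29 weekday advances by 5 (mod 7) from one leap year to the next four years later (or differs when a century non-leap intervenes).
Leap-day weekdays: 2328:Wed 2332:Mon 2336:Sat 2340:Thu✓ 2344:Tue 2348:Sun 2352:Fri 2356:Wed 2360:Mon 2364:Sat 2368:Thu✓ 2372:Tue 2376:Sun 2380:Fri 2384:Wed 2388:Mon 2392:Sat 2396:Thu✓ 2400:Tue 2404:Sun 2408:Fri 2412:Wed 2416:Mon 2420:Sat 2424:Thu✓ 2428:Tue 2432:Sun
Thursday: 2340, 2368, 2396, 2424 → 4.

4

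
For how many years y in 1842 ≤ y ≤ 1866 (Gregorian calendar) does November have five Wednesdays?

8

November has 30 days; it has five Wednesdays when Wednesday falls among the first (month-length − 28) days — i.e. when November 1 is one of Wednesday/Tuesday.
November 1 by year: 1842:Tue✓ 1843:Wed✓ 1844:Fri 1845:Sat 1846:Sun 1847:Mon 1848:Wed✓ 1849:Thu 1850:Fri 1851:Sat 1852:Mon 1853:Tue✓ 1854:Wed✓ 1855:Thu 1856:Sat 1857:Sun 1858:Mon 1859:Tue✓ 1860:Thu 1861:Fri 1862:Sat 1863:Sun 1864:Tue✓ 1865:Wed✓ 1866:Thu
Years with five Wednesdays: 1842, 1843, 1848, 1853, 1854, 1859, 1864, 1865 → 8.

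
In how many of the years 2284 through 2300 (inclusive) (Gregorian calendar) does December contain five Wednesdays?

7

December has 31 days; it has five Wednesdays when Wednesday falls among the first (month-length − 28) days — i.e. when December 1 is one of Wednesday/Tuesday/Monday.
December 1 by year: 2284:Mon✓ 2285:Tue✓ 2286:Wed✓ 2287:Thu 2288:Sat 2289:Sun 2290:Mon✓ 2291:Tue✓ 2292:Thu 2293:Fri 2294:Sat 2295:Sun 2296:Tue✓ 2297:Wed✓ 2298:Thu 2299:Fri 2300:Sat
Years with five Wednesdays: 2284, 2285, 2286, 2290, 2291, 2296, 2297 → 7.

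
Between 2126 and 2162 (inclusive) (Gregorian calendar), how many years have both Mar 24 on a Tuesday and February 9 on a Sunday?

Check each year's weekday for Mar 24 and February 9:
  2126: Sun/Sat  2127: Mon/Sun  2128: Wed/Mon  2129: Thu/Wed  2130: Fri/Thu  2131: Sat/Fri  2132: Mon/Sat  2133: Tue/Mon  2134: Wed/Tue  2135: Thu/Wed  2136: Sat/Thu  2137: Sun/Sat  2138: Mon/Sun  2139: Tue/Mon  …(9 more)…  2149: Mon/Sun  2150: Tue/Mon  2151: Wed/Tue  2152: Fri/Wed  2153: Sat/Fri  2154: Sun/Sat  2155: Mon/Sun  2156: Wed/Mon  2157: Thu/Wed  2158: Fri/Thu  2159: Sat/Fri  2160: Mon/Sat  2161: Tue/Mon  2162: Wed/Tue
Both conditions hold in: 2144 — 1.

1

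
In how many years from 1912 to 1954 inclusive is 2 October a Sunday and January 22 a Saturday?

Check each year's weekday for 2 October and January 22:
  1912: Wed/Mon  1913: Thu/Wed  1914: Fri/Thu  1915: Sat/Fri  1916: Mon/Sat  1917: Tue/Mon  1918: Wed/Tue  1919: Thu/Wed  1920: Sat/Thu  1921: Sun/Sat ✓  1922: Mon/Sun  1923: Tue/Mon  1924: Thu/Tue  1925: Fri/Thu  …(15 more)…  1941: Thu/Wed  1942: Fri/Thu  1943: Sat/Fri  1944: Mon/Sat  1945: Tue/Mon  1946: Wed/Tue  1947: Thu/Wed  1948: Sat/Thu  1949: Sun/Sat ✓  1950: Mon/Sun  1951: Tue/Mon  1952: Thu/Tue  1953: Fri/Thu  1954: Sat/Fri
Both conditions hold in: 1921, 1927, 1938, 1949 — 4.

4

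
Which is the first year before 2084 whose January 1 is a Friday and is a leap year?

2072

Jan 1 advances by 2 weekdays after a leap year and by 1 after a common year.
2084: Jan 1 is Saturday (leap).
2083: Friday
2082: Thursday
2081: Wednesday
2080: Monday (leap)
2079: Sunday
2078: Saturday
2077: Friday
2076: Wednesday (leap)
2075: Tuesday
2074: Monday
2073: Sunday
2072: Friday (leap)
2072 begins on a Friday and is a leap year.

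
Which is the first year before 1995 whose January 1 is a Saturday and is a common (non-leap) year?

Jan 1 advances by 2 weekdays after a leap year and by 1 after a common year.
1995: Jan 1 is Sunday.
1994: Saturday
1994 begins on a Saturday and is a common year.

1994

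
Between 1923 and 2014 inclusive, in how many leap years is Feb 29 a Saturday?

3

Leap years in 1923–2014: 23 of them.
Feb 29 weekday advances by 5 (mod 7) from one leap year to the next four years later (or differs when a century non-leap intervenes).
Leap-day weekdays: 1924:Fri 1928:Wed 1932:Mon 1936:Sat✓ 1940:Thu 1944:Tue 1948:Sun 1952:Fri 1956:Wed 1960:Mon 1964:Sat✓ 1968:Thu 1972:Tue 1976:Sun 1980:Fri 1984:Wed 1988:Mon 1992:Sat✓ 1996:Thu 2000:Tue 2004:Sun 2008:Fri 2012:Wed
Saturday: 1936, 1964, 1992 → 3.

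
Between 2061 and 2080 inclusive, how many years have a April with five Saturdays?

7

April has 30 days; it has five Saturdays when Saturday falls among the first (month-length − 28) days — i.e. when April 1 is one of Saturday/Friday.
April 1 by year: 2061:Fri✓ 2062:Sat✓ 2063:Sun 2064:Tue 2065:Wed 2066:Thu 2067:Fri✓ 2068:Sun 2069:Mon 2070:Tue 2071:Wed 2072:Fri✓ 2073:Sat✓ 2074:Sun 2075:Mon 2076:Wed 2077:Thu 2078:Fri✓ 2079:Sat✓ 2080:Mon
Years with five Saturdays: 2061, 2062, 2067, 2072, 2073, 2078, 2079 → 7.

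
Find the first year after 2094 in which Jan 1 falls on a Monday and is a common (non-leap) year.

Jan 1 advances by 2 weekdays after a leap year and by 1 after a common year.
2094: Jan 1 is Friday.
2095: Saturday
2096: Sunday (leap)
2097: Tuesday
2098: Wednesday
2099: Thursday
2100: Friday
2101: Saturday
2102: Sunday
2103: Monday
2103 begins on a Monday and is a common year.

2103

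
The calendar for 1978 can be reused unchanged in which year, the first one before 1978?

1967

Two years share a calendar iff Jan 1 falls on the same weekday and both are leap or both are common. 1978: Jan 1 is Sunday, common year.
1977: Jan 1 Saturday, common
1976: Jan 1 Thursday, leap
1975: Jan 1 Wednesday, common
1974: Jan 1 Tuesday, common
1973: Jan 1 Monday, common
1972: Jan 1 Saturday, leap
1971: Jan 1 Friday, common
1970: Jan 1 Thursday, common
1969: Jan 1 Wednesday, common
1968: Jan 1 Monday, leap
1967: Jan 1 Sunday, common
1967 matches on both conditions.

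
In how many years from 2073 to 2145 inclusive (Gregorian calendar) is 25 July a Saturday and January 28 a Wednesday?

8

Check each year's weekday for 25 July and January 28:
  2073: Tue/Sat  2074: Wed/Sun  2075: Thu/Mon  2076: Sat/Tue  2077: Sun/Thu  2078: Mon/Fri  2079: Tue/Sat  2080: Thu/Sun  2081: Fri/Tue  2082: Sat/Wed ✓  2083: Sun/Thu  2084: Tue/Fri  2085: Wed/Sun  2086: Thu/Mon  …(45 more)…  2132: Fri/Mon  2133: Sat/Wed ✓  2134: Sun/Thu  2135: Mon/Fri  2136: Wed/Sat  2137: Thu/Mon  2138: Fri/Tue  2139: Sat/Wed ✓  2140: Mon/Thu  2141: Tue/Sat  2142: Wed/Sun  2143: Thu/Mon  2144: Sat/Tue  2145: Sun/Thu
Both conditions hold in: 2082, 2093, 2099, 2105, 2111, 2122, 2133, 2139 — 8.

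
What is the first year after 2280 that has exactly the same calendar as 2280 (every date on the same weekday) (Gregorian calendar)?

2320

Two years share a calendar iff Jan 1 falls on the same weekday and both are leap or both are common. 2280: Jan 1 is Thursday, leap year.
2281: Jan 1 Saturday, common
2282: Jan 1 Sunday, common
2283: Jan 1 Monday, common
2284: Jan 1 Tuesday, leap
2285: Jan 1 Thursday, common
2286: Jan 1 Friday, common
2287: Jan 1 Saturday, common
2288: Jan 1 Sunday, leap
2289: Jan 1 Tuesday, common
2290: Jan 1 Wednesday, common
2291: Jan 1 Thursday, common
2292: Jan 1 Friday, leap
2293: Jan 1 Sunday, common
2294: Jan 1 Monday, common
2295: Jan 1 Tuesday, common
2296: Jan 1 Wednesday, leap
2297: Jan 1 Friday, common
2298: Jan 1 Saturday, common
2299: Jan 1 Sunday, common
2300: Jan 1 Monday, common
2301: Jan 1 Tuesday, common
2302: Jan 1 Wednesday, common
2303: Jan 1 Thursday, common
2304: Jan 1 Friday, leap
2305: Jan 1 Sunday, common
2306: Jan 1 Monday, common
2307: Jan 1 Tuesday, common
2308: Jan 1 Wednesday, leap
2309: Jan 1 Friday, common
2310: Jan 1 Saturday, common
2311: Jan 1 Sunday, common
2312: Jan 1 Monday, leap
2313: Jan 1 Wednesday, common
2314: Jan 1 Thursday, common
2315: Jan 1 Friday, common
2316: Jan 1 Saturday, leap
2317: Jan 1 Monday, common
2318: Jan 1 Tuesday, common
2319: Jan 1 Wednesday, common
2320: Jan 1 Thursday, leap
2320 matches on both conditions.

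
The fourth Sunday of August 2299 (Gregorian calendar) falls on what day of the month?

27

August 1, 2299 is a Tuesday, so the first Sunday is the 6th.
The fourth Sunday is 6 + 21 = 27.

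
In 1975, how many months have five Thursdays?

4

A month of length L has five Thursdays iff its first Thursday is on day ≤ L−28 (so day 1–3 in a 31-day month, 1–2 in a 30-day month, day 1 in a leap February).
Checking each month of 1975: Jan starts Wed (31d) ✓; Feb starts Sat (28d); Mar starts Sat (31d); Apr starts Tue (30d); May starts Thu (31d) ✓; Jun starts Sun (30d); Jul starts Tue (31d) ✓; Aug starts Fri (31d); Sep starts Mon (30d); Oct starts Wed (31d) ✓; Nov starts Sat (30d); Dec starts Mon (31d).
Five-Thursday months: January, May, July, October → 4.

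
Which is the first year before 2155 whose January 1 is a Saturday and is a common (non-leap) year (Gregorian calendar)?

2146

Jan 1 advances by 2 weekdays after a leap year and by 1 after a common year.
2155: Jan 1 is Wednesday.
2154: Tuesday
2153: Monday
2152: Saturday (leap)
2151: Friday
2150: Thursday
2149: Wednesday
2148: Monday (leap)
2147: Sunday
2146: Saturday
2146 begins on a Saturday and is a common year.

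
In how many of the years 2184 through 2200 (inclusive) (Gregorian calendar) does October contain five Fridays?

7

October has 31 days; it has five Fridays when Friday falls among the first (month-length − 28) days — i.e. when October 1 is one of Friday/Thursday/Wednesday.
October 1 by year: 2184:Fri✓ 2185:Sat 2186:Sun 2187:Mon 2188:Wed✓ 2189:Thu✓ 2190:Fri✓ 2191:Sat 2192:Mon 2193:Tue 2194:Wed✓ 2195:Thu✓ 2196:Sat 2197:Sun 2198:Mon 2199:Tue 2200:Wed✓
Years with five Fridays: 2184, 2188, 2189, 2190, 2194, 2195, 2200 → 7.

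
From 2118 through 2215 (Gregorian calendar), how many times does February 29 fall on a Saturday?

Leap years in 2118–2215: 23 of them.
Feb 29 weekday advances by 5 (mod 7) from one leap year to the next four years later (or differs when a century non-leap intervenes).
Leap-day weekdays: 2120:Thu 2124:Tue 2128:Sun 2132:Fri 2136:Wed 2140:Mon 2144:Sat✓ 2148:Thu 2152:Tue 2156:Sun 2160:Fri 2164:Wed 2168:Mon 2172:Sat✓ 2176:Thu 2180:Tue 2184:Sun 2188:Fri 2192:Wed 2196:Mon 2204:Wed 2208:Mon 2212:Sat✓
Saturday: 2144, 2172, 2212 → 3.

3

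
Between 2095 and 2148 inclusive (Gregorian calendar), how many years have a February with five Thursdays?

2

February has 28 days (29 in leap years); it has five Thursdays when Thursday falls among the first (month-length − 28) days — i.e. when February 1 is Thursday in a leap year (never in a common year).
February 1 by year: 2095:Tue 2096:Wed 2097:Fri 2098:Sat 2099:Sun 2100:Mon 2101:Tue 2102:Wed 2103:Thu 2104:Fri 2105:Sun 2106:Mon 2107:Tue 2108:Wed 2109:Fri …(24 more)… 2134:Mon 2135:Tue 2136:Wed 2137:Fri 2138:Sat 2139:Sun 2140:Mon 2141:Wed 2142:Thu 2143:Fri 2144:Sat 2145:Mon 2146:Tue 2147:Wed 2148:Thu✓
Years with five Thursdays: 2120, 2148 → 2.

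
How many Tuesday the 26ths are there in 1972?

Check the 26th of each month of 1972: Jan 26: Wed, Feb 26: Sat, Mar 26: Sun, Apr 26: Wed, May 26: Fri, Jun 26: Mon, Jul 26: Wed, Aug 26: Sat, Sep 26: Tue, Oct 26: Thu, Nov 26: Sun, Dec 26: Tue.
Tuesday occurs in September, December — 2 months.

2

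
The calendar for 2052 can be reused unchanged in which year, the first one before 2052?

Two years share a calendar iff Jan 1 falls on the same weekday and both are leap or both are common. 2052: Jan 1 is Monday, leap year.
2051: Jan 1 Sunday, common
2050: Jan 1 Saturday, common
2049: Jan 1 Friday, common
2048: Jan 1 Wednesday, leap
2047: Jan 1 Tuesday, common
2046: Jan 1 Monday, common
2045: Jan 1 Sunday, common
2044: Jan 1 Friday, leap
2043: Jan 1 Thursday, common
2042: Jan 1 Wednesday, common
2041: Jan 1 Tuesday, common
2040: Jan 1 Sunday, leap
2039: Jan 1 Saturday, common
2038: Jan 1 Friday, common
2037: Jan 1 Thursday, common
2036: Jan 1 Tuesday, leap
2035: Jan 1 Monday, common
2034: Jan 1 Sunday, common
2033: Jan 1 Saturday, common
2032: Jan 1 Thursday, leap
2031: Jan 1 Wednesday, common
2030: Jan 1 Tuesday, common
2029: Jan 1 Monday, common
2028: Jan 1 Saturday, leap
2027: Jan 1 Friday, common
2026: Jan 1 Thursday, common
2025: Jan 1 Wednesday, common
2024: Jan 1 Monday, leap
2024 matches on both conditions.

2024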